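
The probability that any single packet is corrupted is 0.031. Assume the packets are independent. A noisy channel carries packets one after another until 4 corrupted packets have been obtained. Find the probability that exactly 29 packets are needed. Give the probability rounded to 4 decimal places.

Y = trial on which the fourth success occurs; negative binomial, r=4, p=0.031.
P(Y=29) = C(28,3) · p^4 · (1−p)^25
= 3276 · 9.2352e-07 · 0.45509 = 0.001377

0.0014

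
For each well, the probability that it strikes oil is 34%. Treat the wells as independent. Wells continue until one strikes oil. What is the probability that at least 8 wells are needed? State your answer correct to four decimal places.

0.0546

Y = number of wells to the first success; geometric, p = 0.34.
P(Y > 7) = P(first 7 all fail) = (1−p)^7 = 0.054552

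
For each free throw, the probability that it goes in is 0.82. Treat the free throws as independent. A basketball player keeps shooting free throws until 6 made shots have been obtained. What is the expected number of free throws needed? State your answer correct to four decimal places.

Y = total free throws until the sixth success; negative binomial with r=6, p=0.82.
E[Y] = r / p = 6 / 0.82 = 7.317073

7.3171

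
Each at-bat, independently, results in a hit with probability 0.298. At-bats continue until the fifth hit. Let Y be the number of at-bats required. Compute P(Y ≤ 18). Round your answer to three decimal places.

0.661

Finishing within 18 at-bats ⇔ at least 5 successes in the first 18. With X ~ Binomial(18, 0.298), P(Y ≤ 18) = 1 − P(X ≤ 4).
  k=0: C(18,0)·0.298^0·0.702^18 = 0.00171
  k=1: C(18,1)·0.298^1·0.702^17 = 0.01310
  k=2: C(18,2)·0.298^2·0.702^16 = 0.04726
  k=3: C(18,3)·0.298^3·0.702^15 = 0.10700
  k=4: C(18,4)·0.298^4·0.702^14 = 0.17034
1 − 0.33941 = 0.66059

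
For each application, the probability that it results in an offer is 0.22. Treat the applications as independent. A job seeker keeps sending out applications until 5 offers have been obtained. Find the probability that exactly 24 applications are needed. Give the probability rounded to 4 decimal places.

Y = trial on which the fifth success occurs; negative binomial, r=5, p=0.22.
P(Y=24) = C(23,4) · p^5 · (1−p)^19
= 8855 · 0.00051536 · 0.0089084 = 0.040654

0.0407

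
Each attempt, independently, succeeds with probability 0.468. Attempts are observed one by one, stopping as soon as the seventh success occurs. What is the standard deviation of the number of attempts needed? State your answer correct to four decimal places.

Y = total attempts until the seventh success; negative binomial with r=7, p=0.468.
SD(Y) = √[r(1−p)/p²] = √(17.002703) = 4.123433

4.1234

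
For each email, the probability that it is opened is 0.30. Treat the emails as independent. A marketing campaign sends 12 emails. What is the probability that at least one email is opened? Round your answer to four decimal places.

P(at least one) = 1 − P(none) = 1 − (1 − 0.30)^12
= 1 − 0.013841 = 0.986159

0.9862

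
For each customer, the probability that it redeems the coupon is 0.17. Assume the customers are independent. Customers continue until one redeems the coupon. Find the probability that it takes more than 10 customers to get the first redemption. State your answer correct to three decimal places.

0.155

Y = number of customers to the first success; geometric, p = 0.17.
P(Y > 10) = P(first 10 all fail) = (1−p)^10 = 0.15516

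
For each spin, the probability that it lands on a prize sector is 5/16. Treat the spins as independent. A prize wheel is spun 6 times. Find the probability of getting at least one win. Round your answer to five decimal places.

P(at least one) = 1 − P(none) = 1 − (1 − 0.3125)^6
= 1 − 0.1055933 = 0.8944067

0.89441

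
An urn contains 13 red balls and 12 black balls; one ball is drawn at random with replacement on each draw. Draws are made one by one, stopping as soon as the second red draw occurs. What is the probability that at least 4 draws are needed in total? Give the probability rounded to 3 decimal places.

0.470

Needing more than 3 draws ⇔ fewer than 2 successes in the first 3. With X ~ Binomial(3, 0.52), P(Y > 3) = P(X ≤ 1).
  k=0: C(3,0)·0.52^0·0.48^3 = 0.11059
  k=1: C(3,1)·0.52^1·0.48^2 = 0.35942
P(X ≤ 1) = 0.47002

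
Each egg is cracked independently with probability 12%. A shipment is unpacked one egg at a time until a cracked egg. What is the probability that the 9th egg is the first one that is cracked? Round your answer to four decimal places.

Geometric (trials to first success), p = 0.12.
P(Y = 9) = (1−p)^8 · p = 0.35963 · 0.12 = 0.043156

0.0432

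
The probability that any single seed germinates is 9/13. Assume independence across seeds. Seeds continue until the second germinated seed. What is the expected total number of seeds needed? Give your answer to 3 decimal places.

2.889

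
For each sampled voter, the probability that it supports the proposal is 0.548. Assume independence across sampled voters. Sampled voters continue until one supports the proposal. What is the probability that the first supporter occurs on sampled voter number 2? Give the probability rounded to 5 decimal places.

Geometric (trials to first success), p = 0.548.
P(Y = 2) = (1−p)^1 · p = 0.452 · 0.548 = 0.2476960

0.24770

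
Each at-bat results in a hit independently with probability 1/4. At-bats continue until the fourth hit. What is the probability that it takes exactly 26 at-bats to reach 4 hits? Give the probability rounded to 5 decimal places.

0.01603

Y = trial on which the fourth success occurs; negative binomial, r=4, p=0.25.
P(Y=26) = C(25,3) · p^4 · (1−p)^22
= 2300 · 0.0039062 · 0.0017838 = 0.0160264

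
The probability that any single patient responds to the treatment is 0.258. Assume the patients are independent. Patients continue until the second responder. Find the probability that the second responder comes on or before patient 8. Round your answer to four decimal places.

Finishing within 8 patients ⇔ at least 2 successes in the first 8. With X ~ Binomial(8, 0.258), P(Y ≤ 8) = 1 − P(X ≤ 1).
  k=0: C(8,0)·0.258^0·0.742^8 = 0.091882
  k=1: C(8,1)·0.258^1·0.742^7 = 0.255586
1 − 0.347468 = 0.652532

0.6525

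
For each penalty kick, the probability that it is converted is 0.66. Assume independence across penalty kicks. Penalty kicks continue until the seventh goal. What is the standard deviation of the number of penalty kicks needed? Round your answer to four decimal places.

2.3375

Y = total penalty kicks until the seventh success; negative binomial with r=7, p=0.66.
SD(Y) = √[r(1−p)/p²] = √(5.463728) = 2.337462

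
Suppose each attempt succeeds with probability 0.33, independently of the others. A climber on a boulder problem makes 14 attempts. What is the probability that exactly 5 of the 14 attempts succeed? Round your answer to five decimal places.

X ~ Binomial(n=14, p=0.33).
P(X=5) = C(14,5) · p^5 · (1−p)^9
= 2002 · 0.0039135 · 0.027207 = 0.2131606

0.21316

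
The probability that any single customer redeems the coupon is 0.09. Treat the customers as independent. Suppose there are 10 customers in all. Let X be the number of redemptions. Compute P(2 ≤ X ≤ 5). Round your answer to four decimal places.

X ~ Binomial(10, 0.09); P(2 ≤ X ≤ 5) = Σ C(10,k) p^k (1−p)^(10−k) over k:
  k=2: C(10,2)·0.09^2·0.91^8 = 0.171407
  k=3: C(10,3)·0.09^3·0.91^7 = 0.045206
  k=4: C(10,4)·0.09^4·0.91^6 = 0.007824
  k=5: C(10,5)·0.09^5·0.91^5 = 0.000929
Total = 0.225366

0.2254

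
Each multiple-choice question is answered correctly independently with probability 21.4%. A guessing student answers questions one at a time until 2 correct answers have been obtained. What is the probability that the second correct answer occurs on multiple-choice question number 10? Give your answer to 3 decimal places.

0.060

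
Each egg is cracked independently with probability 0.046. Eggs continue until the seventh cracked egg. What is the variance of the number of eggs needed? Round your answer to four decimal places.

Y = total eggs until the seventh success; negative binomial with r=7, p=0.046.
Var(Y) = r(1−p)/p² = 7·0.954 / 0.046² = 3155.954631

3155.9546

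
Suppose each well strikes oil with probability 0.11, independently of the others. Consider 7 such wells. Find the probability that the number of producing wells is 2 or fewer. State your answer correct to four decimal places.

0.9669

X ~ Binomial(7, 0.11); P(X ≤ 2) = Σ C(7,k) p^k (1−p)^(7−k) over k:
  k=0: C(7,0)·0.11^0·0.89^7 = 0.442313
  k=1: C(7,1)·0.11^1·0.89^6 = 0.382676
  k=2: C(7,2)·0.11^2·0.89^5 = 0.141891
Total = 0.966880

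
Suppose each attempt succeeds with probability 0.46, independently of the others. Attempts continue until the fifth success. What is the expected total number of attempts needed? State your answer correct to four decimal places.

Y = total attempts until the fifth success; negative binomial with r=5, p=0.46.
E[Y] = r / p = 5 / 0.46 = 10.869565

10.8696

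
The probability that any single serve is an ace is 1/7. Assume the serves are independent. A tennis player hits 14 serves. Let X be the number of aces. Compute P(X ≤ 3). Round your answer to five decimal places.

X ~ Binomial(14, 0.142857); P(X ≤ 3) = Σ C(14,k) p^k (1−p)^(14−k) over k:
  k=0: C(14,0)·0.142857^0·0.857143^14 = 0.1155433
  k=1: C(14,1)·0.142857^1·0.857143^13 = 0.2696011
  k=2: C(14,2)·0.142857^2·0.857143^12 = 0.2920679
  k=3: C(14,3)·0.142857^3·0.857143^11 = 0.1947119
Total = 0.8719243

0.87192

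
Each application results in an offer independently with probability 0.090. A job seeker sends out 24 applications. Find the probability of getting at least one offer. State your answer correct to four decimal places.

P(at least one) = 1 − P(none) = 1 − (1 − 0.09)^24
= 1 − 0.103990 = 0.896010

0.8960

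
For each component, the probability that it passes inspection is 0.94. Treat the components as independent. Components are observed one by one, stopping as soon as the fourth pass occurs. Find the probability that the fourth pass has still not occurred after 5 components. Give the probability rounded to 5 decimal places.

0.03187

Needing more than 5 components ⇔ fewer than 4 successes in the first 5. With X ~ Binomial(5, 0.94), P(Y > 5) = P(X ≤ 3).
  k=0: C(5,0)·0.94^0·0.06^5 = 0.0000008
  k=1: C(5,1)·0.94^1·0.06^4 = 0.0000609
  k=2: C(5,2)·0.94^2·0.06^3 = 0.0019086
  k=3: C(5,3)·0.94^3·0.06^2 = 0.0299010
P(X ≤ 3) = 0.0318713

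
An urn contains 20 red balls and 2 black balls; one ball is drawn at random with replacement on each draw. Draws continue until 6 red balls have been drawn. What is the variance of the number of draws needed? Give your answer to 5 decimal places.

0.66000

Y = total draws until the sixth success; negative binomial with r=6, p=0.909091.
Var(Y) = r(1−p)/p² = 6·0.090909 / 0.909091² = 0.6600000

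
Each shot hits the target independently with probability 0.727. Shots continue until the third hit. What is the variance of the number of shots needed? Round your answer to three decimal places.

1.550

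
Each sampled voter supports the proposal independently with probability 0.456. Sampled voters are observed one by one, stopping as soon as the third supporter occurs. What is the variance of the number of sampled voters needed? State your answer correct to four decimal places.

Y = total sampled voters until the third success; negative binomial with r=3, p=0.456.
Var(Y) = r(1−p)/p² = 3·0.544 / 0.456² = 7.848569

7.8486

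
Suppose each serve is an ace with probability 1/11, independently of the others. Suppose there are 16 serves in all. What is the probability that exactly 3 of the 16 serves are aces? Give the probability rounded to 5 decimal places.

X ~ Binomial(n=16, p=0.090909).
P(X=3) = C(16,3) · p^3 · (1−p)^13
= 560 · 0.00075131 · 0.28966 = 0.1218723

0.12187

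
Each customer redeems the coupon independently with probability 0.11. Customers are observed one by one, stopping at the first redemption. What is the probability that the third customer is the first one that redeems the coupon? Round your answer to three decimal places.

0.087

Geometric (trials to first success), p = 0.11.
P(Y = 3) = (1−p)^2 · p = 0.7921 · 0.11 = 0.08713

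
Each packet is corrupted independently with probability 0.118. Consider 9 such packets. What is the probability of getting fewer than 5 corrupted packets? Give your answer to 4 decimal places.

X ~ Binomial(9, 0.118); P(X ≤ 4) = Σ C(9,k) p^k (1−p)^(9−k) over k:
  k=0: C(9,0)·0.118^0·0.882^9 = 0.323011
  k=1: C(9,1)·0.118^1·0.882^8 = 0.388932
  k=2: C(9,2)·0.118^2·0.882^7 = 0.208136
  k=3: C(9,3)·0.118^3·0.882^6 = 0.064974
  k=4: C(9,4)·0.118^4·0.882^5 = 0.013039
Total = 0.998091

0.9981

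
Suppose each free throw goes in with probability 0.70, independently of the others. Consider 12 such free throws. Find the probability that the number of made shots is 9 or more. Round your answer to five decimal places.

X ~ Binomial(12, 0.70); P(X ≥ 9) = Σ C(12,k) p^k (1−p)^(12−k) over k:
  k=9: C(12,9)·0.70^9·0.30^3 = 0.2397004
  k=10: C(12,10)·0.70^10·0.30^2 = 0.1677903
  k=11: C(12,11)·0.70^11·0.30^1 = 0.0711838
  k=12: C(12,12)·0.70^12·0.30^0 = 0.0138413
Total = 0.4925158

0.49252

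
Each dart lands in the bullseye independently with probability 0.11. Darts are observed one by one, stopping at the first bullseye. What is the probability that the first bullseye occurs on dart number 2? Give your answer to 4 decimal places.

0.0979

Geometric (trials to first success), p = 0.11.
P(Y = 2) = (1−p)^1 · p = 0.89 · 0.11 = 0.097900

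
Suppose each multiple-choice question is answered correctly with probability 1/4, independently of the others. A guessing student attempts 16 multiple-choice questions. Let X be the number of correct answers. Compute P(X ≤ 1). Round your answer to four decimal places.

0.0635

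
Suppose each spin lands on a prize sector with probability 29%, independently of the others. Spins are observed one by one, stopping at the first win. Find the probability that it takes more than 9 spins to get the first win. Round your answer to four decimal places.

0.0458

Y = number of spins to the first success; geometric, p = 0.29.
P(Y > 9) = P(first 9 all fail) = (1−p)^9 = 0.045849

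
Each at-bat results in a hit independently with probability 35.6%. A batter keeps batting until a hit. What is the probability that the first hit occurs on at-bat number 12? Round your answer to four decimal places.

0.0028

Geometric (trials to first success), p = 0.356.
P(Y = 12) = (1−p)^11 · p = 0.0079021 · 0.356 = 0.002813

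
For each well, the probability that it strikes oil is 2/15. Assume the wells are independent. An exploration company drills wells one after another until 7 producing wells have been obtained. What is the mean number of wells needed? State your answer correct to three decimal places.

Y = total wells until the seventh success; negative binomial with r=7, p=0.133333.
E[Y] = r / p = 7 / 0.133333 = 52.50000

52.500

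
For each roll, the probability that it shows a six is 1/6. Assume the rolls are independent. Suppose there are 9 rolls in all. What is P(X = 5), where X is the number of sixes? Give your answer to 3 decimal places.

0.008

X ~ Binomial(n=9, p=0.166667).
P(X=5) = C(9,5) · p^5 · (1−p)^4
= 126 · 0.0001286 · 0.48225 = 0.00781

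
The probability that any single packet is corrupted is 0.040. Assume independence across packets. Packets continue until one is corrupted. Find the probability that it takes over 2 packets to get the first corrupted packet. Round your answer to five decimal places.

Y = number of packets to the first success; geometric, p = 0.04.
P(Y > 2) = P(first 2 all fail) = (1−p)^2 = 0.9216000

0.92160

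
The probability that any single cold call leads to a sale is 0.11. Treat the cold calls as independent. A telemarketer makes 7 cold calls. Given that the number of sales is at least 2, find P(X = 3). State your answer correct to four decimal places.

0.1670

X ~ Binomial(7, 0.11). Want P(X=3 | X≥2) = P(X=3) / P(X≥2).
P(X=3) = C(7,3)·0.11^3·0.89^4 = 0.029228
P(X≥2) = 1 − 0.442313 − 0.382676 = 0.175011
Ratio = 0.029228 / 0.175011 = 0.167009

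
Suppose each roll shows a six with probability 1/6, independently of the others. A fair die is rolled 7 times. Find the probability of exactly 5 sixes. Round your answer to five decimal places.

0.00188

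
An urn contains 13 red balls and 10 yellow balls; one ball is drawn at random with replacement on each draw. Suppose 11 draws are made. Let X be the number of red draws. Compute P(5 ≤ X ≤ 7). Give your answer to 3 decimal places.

X ~ Binomial(11, 0.565217); P(5 ≤ X ≤ 7) = Σ C(11,k) p^k (1−p)^(11−k) over k:
  k=5: C(11,5)·0.565217^5·0.434783^6 = 0.18003
  k=6: C(11,6)·0.565217^6·0.434783^5 = 0.23404
  k=7: C(11,7)·0.565217^7·0.434783^4 = 0.21733
Total = 0.63140

0.631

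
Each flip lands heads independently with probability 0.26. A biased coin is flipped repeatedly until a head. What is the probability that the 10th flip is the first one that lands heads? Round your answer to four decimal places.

0.0173

Geometric (trials to first success), p = 0.26.
P(Y = 10) = (1−p)^9 · p = 0.06654 · 0.26 = 0.017301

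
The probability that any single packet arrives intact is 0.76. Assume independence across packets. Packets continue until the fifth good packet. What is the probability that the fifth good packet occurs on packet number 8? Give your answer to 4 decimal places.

0.1227

Y = trial on which the fifth success occurs; negative binomial, r=5, p=0.76.
P(Y=8) = C(7,4) · p^5 · (1−p)^3
= 35 · 0.25355 · 0.013824 = 0.122679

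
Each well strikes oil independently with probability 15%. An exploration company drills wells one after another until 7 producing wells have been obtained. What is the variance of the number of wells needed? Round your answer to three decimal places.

Y = total wells until the seventh success; negative binomial with r=7, p=0.15.
Var(Y) = r(1−p)/p² = 7·0.85 / 0.15² = 264.44444

264.444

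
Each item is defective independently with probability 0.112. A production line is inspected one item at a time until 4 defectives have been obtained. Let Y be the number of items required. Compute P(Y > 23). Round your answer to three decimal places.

0.747

Needing more than 23 items ⇔ fewer than 4 successes in the first 23. With X ~ Binomial(23, 0.112), P(Y > 23) = P(X ≤ 3).
  k=0: C(23,0)·0.112^0·0.888^23 = 0.06509
  k=1: C(23,1)·0.112^1·0.888^22 = 0.18881
  k=2: C(23,2)·0.112^2·0.888^21 = 0.26196
  k=3: C(23,3)·0.112^3·0.888^20 = 0.23128
P(X ≤ 3) = 0.74713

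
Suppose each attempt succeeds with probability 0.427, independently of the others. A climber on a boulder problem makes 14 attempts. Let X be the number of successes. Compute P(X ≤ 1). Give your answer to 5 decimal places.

0.00470

X ~ Binomial(14, 0.427); P(X ≤ 1) = Σ C(14,k) p^k (1−p)^(14−k) over k:
  k=0: C(14,0)·0.427^0·0.573^14 = 0.0004113
  k=1: C(14,1)·0.427^1·0.573^13 = 0.0042911
Total = 0.0047024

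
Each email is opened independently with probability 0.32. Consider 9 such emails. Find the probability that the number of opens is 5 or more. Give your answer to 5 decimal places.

X ~ Binomial(9, 0.32); P(X ≥ 5) = Σ C(9,k) p^k (1−p)^(9−k) over k:
  k=5: C(9,5)·0.32^5·0.68^4 = 0.0903974
  k=6: C(9,6)·0.32^6·0.68^3 = 0.0283600
  k=7: C(9,7)·0.32^7·0.68^2 = 0.0057197
  k=8: C(9,8)·0.32^8·0.68^1 = 0.0006729
  k=9: C(9,9)·0.32^9·0.68^0 = 0.0000352
Total = 0.1251852

0.12519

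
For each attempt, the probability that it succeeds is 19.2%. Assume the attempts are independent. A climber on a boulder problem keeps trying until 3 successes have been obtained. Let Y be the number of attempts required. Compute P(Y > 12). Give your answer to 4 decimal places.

Needing more than 12 attempts ⇔ fewer than 3 successes in the first 12. With X ~ Binomial(12, 0.192), P(Y > 12) = P(X ≤ 2).
  k=0: C(12,0)·0.192^0·0.808^12 = 0.077435
  k=1: C(12,1)·0.192^1·0.808^11 = 0.220804
  k=2: C(12,2)·0.192^2·0.808^10 = 0.288576
P(X ≤ 2) = 0.586815

0.5868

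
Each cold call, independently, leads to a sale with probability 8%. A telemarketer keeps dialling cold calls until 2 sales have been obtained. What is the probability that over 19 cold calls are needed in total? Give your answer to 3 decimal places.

Needing more than 19 cold calls ⇔ fewer than 2 successes in the first 19. With X ~ Binomial(19, 0.08), P(Y > 19) = P(X ≤ 1).
  k=0: C(19,0)·0.08^0·0.92^19 = 0.20510
  k=1: C(19,1)·0.08^1·0.92^18 = 0.33886
P(X ≤ 1) = 0.54396

0.544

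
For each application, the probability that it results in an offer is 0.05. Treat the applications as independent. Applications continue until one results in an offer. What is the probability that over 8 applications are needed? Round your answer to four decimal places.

Y = number of applications to the first success; geometric, p = 0.05.
P(Y > 8) = P(first 8 all fail) = (1−p)^8 = 0.663420

0.6634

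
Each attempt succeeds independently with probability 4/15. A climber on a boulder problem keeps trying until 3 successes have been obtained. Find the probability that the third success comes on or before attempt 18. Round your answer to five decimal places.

0.89550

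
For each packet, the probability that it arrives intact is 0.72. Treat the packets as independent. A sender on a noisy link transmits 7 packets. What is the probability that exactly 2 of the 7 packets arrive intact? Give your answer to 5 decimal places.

X ~ Binomial(n=7, p=0.72).
P(X=2) = C(7,2) · p^2 · (1−p)^5
= 21 · 0.5184 · 0.001721 = 0.0187359

0.01874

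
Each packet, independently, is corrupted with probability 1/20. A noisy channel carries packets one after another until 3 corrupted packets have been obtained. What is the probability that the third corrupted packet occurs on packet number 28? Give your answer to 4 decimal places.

Y = trial on which the third success occurs; negative binomial, r=3, p=0.05.
P(Y=28) = C(27,2) · p^3 · (1−p)^25
= 351 · 0.000125 · 0.27739 = 0.012170

0.0122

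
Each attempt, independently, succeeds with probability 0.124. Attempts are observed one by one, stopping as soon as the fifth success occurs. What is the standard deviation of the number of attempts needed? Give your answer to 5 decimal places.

16.87778

Y = total attempts until the fifth success; negative binomial with r=5, p=0.124.
SD(Y) = √[r(1−p)/p²] = √(284.8595213) = 16.8777819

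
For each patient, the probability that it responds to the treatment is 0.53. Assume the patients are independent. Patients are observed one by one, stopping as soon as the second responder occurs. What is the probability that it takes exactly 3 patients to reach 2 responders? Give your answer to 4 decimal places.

Y = trial on which the second success occurs; negative binomial, r=2, p=0.53.
P(Y=3) = C(2,1) · p^2 · (1−p)^1
= 2 · 0.2809 · 0.47 = 0.264046

0.2640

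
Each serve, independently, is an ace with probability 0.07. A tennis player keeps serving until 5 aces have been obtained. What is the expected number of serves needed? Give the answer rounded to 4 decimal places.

Y = total serves until the fifth success; negative binomial with r=5, p=0.07.
E[Y] = r / p = 5 / 0.07 = 71.428571

71.4286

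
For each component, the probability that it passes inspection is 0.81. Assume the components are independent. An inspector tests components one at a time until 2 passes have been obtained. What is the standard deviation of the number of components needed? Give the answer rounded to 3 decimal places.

0.761

Y = total components until the second success; negative binomial with r=2, p=0.81.
SD(Y) = √[r(1−p)/p²] = √(0.57918) = 0.76104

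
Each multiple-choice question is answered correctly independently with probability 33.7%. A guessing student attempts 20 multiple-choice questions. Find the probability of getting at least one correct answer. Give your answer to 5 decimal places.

P(at least one) = 1 − P(none) = 1 − (1 − 0.337)^20
= 1 − 0.0002693 = 0.9997307

0.99973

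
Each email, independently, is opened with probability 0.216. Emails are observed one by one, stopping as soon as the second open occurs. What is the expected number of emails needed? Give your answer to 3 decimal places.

9.259

Y = total emails until the second success; negative binomial with r=2, p=0.216.
E[Y] = r / p = 2 / 0.216 = 9.25926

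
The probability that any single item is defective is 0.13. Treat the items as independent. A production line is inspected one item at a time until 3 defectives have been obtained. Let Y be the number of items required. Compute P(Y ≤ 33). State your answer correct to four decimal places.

Finishing within 33 items ⇔ at least 3 successes in the first 33. With X ~ Binomial(33, 0.13), P(Y ≤ 33) = 1 − P(X ≤ 2).
  k=0: C(33,0)·0.13^0·0.87^33 = 0.010096
  k=1: C(33,1)·0.13^1·0.87^32 = 0.049782
  k=2: C(33,2)·0.13^2·0.87^31 = 0.119019
1 − 0.178897 = 0.821103

0.8211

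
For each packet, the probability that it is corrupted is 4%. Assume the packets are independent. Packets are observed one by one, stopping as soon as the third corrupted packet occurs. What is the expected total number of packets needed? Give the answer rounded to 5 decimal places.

75.00000

Y = total packets until the third success; negative binomial with r=3, p=0.04.
E[Y] = r / p = 3 / 0.04 = 75.0000000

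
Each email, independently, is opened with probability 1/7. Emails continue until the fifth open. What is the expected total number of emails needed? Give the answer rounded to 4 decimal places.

35.0000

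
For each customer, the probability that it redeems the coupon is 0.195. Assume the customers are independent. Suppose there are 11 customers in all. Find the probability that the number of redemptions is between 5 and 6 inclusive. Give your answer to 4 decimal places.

0.0440

X ~ Binomial(11, 0.195); P(5 ≤ X ≤ 6) = Σ C(11,k) p^k (1−p)^(11−k) over k:
  k=5: C(11,5)·0.195^5·0.805^6 = 0.035448
  k=6: C(11,6)·0.195^6·0.805^5 = 0.008587
Total = 0.044035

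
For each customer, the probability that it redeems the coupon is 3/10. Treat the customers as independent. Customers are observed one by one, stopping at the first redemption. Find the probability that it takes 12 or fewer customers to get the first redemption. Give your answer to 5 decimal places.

0.98616

Y = number of customers to the first success; geometric, p = 0.30.
P(Y ≤ 12) = 1 − (1−p)^12 = 1 − 0.0138413 = 0.9861587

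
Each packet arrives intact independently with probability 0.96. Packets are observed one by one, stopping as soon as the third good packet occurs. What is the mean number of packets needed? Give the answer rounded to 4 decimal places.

3.1250

Y = total packets until the third success; negative binomial with r=3, p=0.96.
E[Y] = r / p = 3 / 0.96 = 3.125000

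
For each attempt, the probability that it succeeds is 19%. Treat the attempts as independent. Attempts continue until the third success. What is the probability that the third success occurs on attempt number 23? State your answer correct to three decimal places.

0.023

Y = trial on which the third success occurs; negative binomial, r=3, p=0.19.
P(Y=23) = C(22,2) · p^3 · (1−p)^20
= 231 · 0.006859 · 0.014781 = 0.02342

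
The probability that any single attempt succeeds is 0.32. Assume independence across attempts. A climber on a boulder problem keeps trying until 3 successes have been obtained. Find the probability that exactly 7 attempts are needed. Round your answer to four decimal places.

0.1051

Y = trial on which the third success occurs; negative binomial, r=3, p=0.32.
P(Y=7) = C(6,2) · p^3 · (1−p)^4
= 15 · 0.032768 · 0.21381 = 0.105094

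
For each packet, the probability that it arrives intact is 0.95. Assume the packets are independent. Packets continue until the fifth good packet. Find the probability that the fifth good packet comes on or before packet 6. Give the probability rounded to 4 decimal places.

Finishing within 6 packets ⇔ at least 5 successes in the first 6. With X ~ Binomial(6, 0.95), P(Y ≤ 6) = 1 − P(X ≤ 4).
  k=0: C(6,0)·0.95^0·0.05^6 = 0.000000
  k=1: C(6,1)·0.95^1·0.05^5 = 0.000002
  k=2: C(6,2)·0.95^2·0.05^4 = 0.000085
  k=3: C(6,3)·0.95^3·0.05^3 = 0.002143
  k=4: C(6,4)·0.95^4·0.05^2 = 0.030544
1 − 0.032774 = 0.967226

0.9672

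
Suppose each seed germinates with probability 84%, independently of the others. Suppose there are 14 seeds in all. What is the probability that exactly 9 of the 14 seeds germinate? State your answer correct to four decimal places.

X ~ Binomial(n=14, p=0.84).
P(X=9) = C(14,9) · p^9 · (1−p)^5
= 2002 · 0.20822 · 0.00010486 = 0.043710

0.0437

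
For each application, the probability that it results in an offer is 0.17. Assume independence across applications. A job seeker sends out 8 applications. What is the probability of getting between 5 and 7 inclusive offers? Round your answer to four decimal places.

X ~ Binomial(8, 0.17); P(5 ≤ X ≤ 7) = Σ C(8,k) p^k (1−p)^(8−k) over k:
  k=5: C(8,5)·0.17^5·0.83^3 = 0.004546
  k=6: C(8,6)·0.17^6·0.83^2 = 0.000466
  k=7: C(8,7)·0.17^7·0.83^1 = 0.000027
Total = 0.005039

0.0050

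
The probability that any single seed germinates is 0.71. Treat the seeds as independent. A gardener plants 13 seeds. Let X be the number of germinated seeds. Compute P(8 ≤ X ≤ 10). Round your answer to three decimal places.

0.629

X ~ Binomial(13, 0.71); P(8 ≤ X ≤ 10) = Σ C(13,k) p^k (1−p)^(13−k) over k:
  k=8: C(13,8)·0.71^8·0.29^5 = 0.17047
  k=9: C(13,9)·0.71^9·0.29^4 = 0.23186
  k=10: C(13,10)·0.71^10·0.29^3 = 0.22706
Total = 0.62939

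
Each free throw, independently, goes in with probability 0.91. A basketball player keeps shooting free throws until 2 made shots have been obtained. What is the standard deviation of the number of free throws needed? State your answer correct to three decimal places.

0.466

Y = total free throws until the second success; negative binomial with r=2, p=0.91.
SD(Y) = √[r(1−p)/p²] = √(0.21737) = 0.46622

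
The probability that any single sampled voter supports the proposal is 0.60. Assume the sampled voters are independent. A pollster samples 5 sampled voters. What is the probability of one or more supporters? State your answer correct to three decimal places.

0.990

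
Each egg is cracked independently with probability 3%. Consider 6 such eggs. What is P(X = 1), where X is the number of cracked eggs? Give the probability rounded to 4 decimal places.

0.1546

X ~ Binomial(n=6, p=0.03).
P(X=1) = C(6,1) · p^1 · (1−p)^5
= 6 · 0.03 · 0.85873 = 0.154572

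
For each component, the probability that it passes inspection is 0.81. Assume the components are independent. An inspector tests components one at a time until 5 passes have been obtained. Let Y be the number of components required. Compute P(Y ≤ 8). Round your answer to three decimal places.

Finishing within 8 components ⇔ at least 5 successes in the first 8. With X ~ Binomial(8, 0.81), P(Y ≤ 8) = 1 − P(X ≤ 4).
  k=0: C(8,0)·0.81^0·0.19^8 = 0.00000
  k=1: C(8,1)·0.81^1·0.19^7 = 0.00006
  k=2: C(8,2)·0.81^2·0.19^6 = 0.00086
  k=3: C(8,3)·0.81^3·0.19^5 = 0.00737
  k=4: C(8,4)·0.81^4·0.19^4 = 0.03927
1 − 0.04756 = 0.95244

0.952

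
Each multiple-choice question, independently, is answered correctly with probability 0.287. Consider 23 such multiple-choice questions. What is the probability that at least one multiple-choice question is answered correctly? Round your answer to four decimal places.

0.9996

P(at least one) = 1 − P(none) = 1 − (1 − 0.287)^23
= 1 − 0.000418 = 0.999582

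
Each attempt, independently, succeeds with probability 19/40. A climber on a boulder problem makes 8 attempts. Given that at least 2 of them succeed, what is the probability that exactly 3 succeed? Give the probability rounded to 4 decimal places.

0.2513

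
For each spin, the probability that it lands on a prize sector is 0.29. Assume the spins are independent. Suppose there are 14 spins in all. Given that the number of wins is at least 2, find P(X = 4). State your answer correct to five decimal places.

0.24403

X ~ Binomial(14, 0.29). Want P(X=4 | X≥2) = P(X=4) / P(X≥2).
P(X=4) = C(14,4)·0.29^4·0.71^10 = 0.2304674
P(X≥2) = 1 − 0.0082721 − 0.0473026 = 0.9444253
Ratio = 0.2304674 / 0.9444253 = 0.2440293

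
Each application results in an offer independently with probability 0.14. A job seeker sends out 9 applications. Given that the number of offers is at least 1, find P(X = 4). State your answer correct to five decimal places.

0.03066

X ~ Binomial(9, 0.14). Want P(X=4 | X≥1) = P(X=4) / P(X≥1).
P(X=4) = C(9,4)·0.14^4·0.86^5 = 0.0227706
P(X≥1) = 1 − 0.2573274 = 0.7426726
Ratio = 0.0227706 / 0.7426726 = 0.0306604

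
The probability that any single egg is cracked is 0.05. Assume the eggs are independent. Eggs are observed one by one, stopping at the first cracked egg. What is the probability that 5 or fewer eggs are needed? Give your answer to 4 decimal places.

0.2262

Y = number of eggs to the first success; geometric, p = 0.05.
P(Y ≤ 5) = 1 − (1−p)^5 = 1 − 0.773781 = 0.226219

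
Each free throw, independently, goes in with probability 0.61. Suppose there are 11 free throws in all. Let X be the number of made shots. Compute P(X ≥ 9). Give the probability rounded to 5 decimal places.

0.13278

X ~ Binomial(11, 0.61); P(X ≥ 9) = Σ C(11,k) p^k (1−p)^(11−k) over k:
  k=9: C(11,9)·0.61^9·0.39^2 = 0.0978274
  k=10: C(11,10)·0.61^10·0.39^1 = 0.0306024
  k=11: C(11,11)·0.61^11·0.39^0 = 0.0043514
Total = 0.1327812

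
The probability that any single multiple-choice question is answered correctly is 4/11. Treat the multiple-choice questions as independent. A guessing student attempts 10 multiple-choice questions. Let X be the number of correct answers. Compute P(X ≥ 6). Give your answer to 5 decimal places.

X ~ Binomial(10, 0.363636); P(X ≥ 6) = Σ C(10,k) p^k (1−p)^(10−k) over k:
  k=6: C(10,6)·0.363636^6·0.636364^4 = 0.0796241
  k=7: C(10,7)·0.363636^7·0.636364^3 = 0.0259997
  k=8: C(10,8)·0.363636^8·0.636364^2 = 0.0055714
  k=9: C(10,9)·0.363636^9·0.636364^1 = 0.0007075
  k=10: C(10,10)·0.363636^10·0.636364^0 = 0.0000404
Total = 0.1119431

0.11194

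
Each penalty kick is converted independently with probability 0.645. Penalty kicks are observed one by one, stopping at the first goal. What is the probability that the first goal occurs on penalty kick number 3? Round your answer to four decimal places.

Geometric (trials to first success), p = 0.645.
P(Y = 3) = (1−p)^2 · p = 0.12602 · 0.645 = 0.081286

0.0813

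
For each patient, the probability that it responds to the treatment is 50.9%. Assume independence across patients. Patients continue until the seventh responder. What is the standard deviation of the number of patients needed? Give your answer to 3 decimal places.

Y = total patients until the seventh success; negative binomial with r=7, p=0.509.
SD(Y) = √[r(1−p)/p²] = √(13.26612) = 3.64227

3.642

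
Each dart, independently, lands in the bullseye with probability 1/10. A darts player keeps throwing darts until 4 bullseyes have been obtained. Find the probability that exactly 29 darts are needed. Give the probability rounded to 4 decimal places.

0.0235

Y = trial on which the fourth success occurs; negative binomial, r=4, p=0.10.
P(Y=29) = C(28,3) · p^4 · (1−p)^25
= 3276 · 0.0001 · 0.07179 = 0.023518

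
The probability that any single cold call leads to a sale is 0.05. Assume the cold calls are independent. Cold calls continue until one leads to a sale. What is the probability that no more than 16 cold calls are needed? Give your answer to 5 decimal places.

0.55987

Y = number of cold calls to the first success; geometric, p = 0.05.
P(Y ≤ 16) = 1 − (1−p)^16 = 1 − 0.4401267 = 0.5598733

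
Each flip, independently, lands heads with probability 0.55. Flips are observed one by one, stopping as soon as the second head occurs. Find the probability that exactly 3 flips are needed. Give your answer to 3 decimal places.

0.272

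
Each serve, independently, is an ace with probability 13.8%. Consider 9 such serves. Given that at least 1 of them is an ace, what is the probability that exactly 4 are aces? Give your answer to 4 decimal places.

0.0295

X ~ Binomial(9, 0.138). Want P(X=4 | X≥1) = P(X=4) / P(X≥1).
P(X=4) = C(9,4)·0.138^4·0.862^5 = 0.021748
P(X≥1) = 1 − 0.262764 = 0.737236
Ratio = 0.021748 / 0.737236 = 0.029500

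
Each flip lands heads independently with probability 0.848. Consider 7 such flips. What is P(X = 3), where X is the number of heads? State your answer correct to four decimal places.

X ~ Binomial(n=7, p=0.848).
P(X=3) = C(7,3) · p^3 · (1−p)^4
= 35 · 0.6098 · 0.00053379 = 0.011393

0.0114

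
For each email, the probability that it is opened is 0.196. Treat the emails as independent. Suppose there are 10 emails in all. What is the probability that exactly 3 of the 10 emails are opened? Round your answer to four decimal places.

0.1962

X ~ Binomial(n=10, p=0.196).
P(X=3) = C(10,3) · p^3 · (1−p)^7
= 120 · 0.0075295 · 0.21717 = 0.196219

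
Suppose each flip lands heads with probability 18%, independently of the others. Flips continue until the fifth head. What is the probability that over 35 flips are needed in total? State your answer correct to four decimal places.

0.2196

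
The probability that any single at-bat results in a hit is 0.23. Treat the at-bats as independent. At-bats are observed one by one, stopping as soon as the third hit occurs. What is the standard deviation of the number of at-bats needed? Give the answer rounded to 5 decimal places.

6.60812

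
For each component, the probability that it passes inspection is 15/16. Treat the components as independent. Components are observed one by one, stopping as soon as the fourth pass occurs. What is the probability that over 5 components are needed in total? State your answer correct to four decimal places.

Needing more than 5 components ⇔ fewer than 4 successes in the first 5. With X ~ Binomial(5, 0.9375), P(Y > 5) = P(X ≤ 3).
  k=0: C(5,0)·0.9375^0·0.0625^5 = 0.000001
  k=1: C(5,1)·0.9375^1·0.0625^4 = 0.000072
  k=2: C(5,2)·0.9375^2·0.0625^3 = 0.002146
  k=3: C(5,3)·0.9375^3·0.0625^2 = 0.032187
P(X ≤ 3) = 0.034405

0.0344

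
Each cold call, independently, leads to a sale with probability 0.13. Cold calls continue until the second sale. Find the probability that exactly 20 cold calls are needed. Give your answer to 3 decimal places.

Y = trial on which the second success occurs; negative binomial, r=2, p=0.13.
P(Y=20) = C(19,1) · p^2 · (1−p)^18
= 19 · 0.0169 · 0.081535 = 0.02618

0.026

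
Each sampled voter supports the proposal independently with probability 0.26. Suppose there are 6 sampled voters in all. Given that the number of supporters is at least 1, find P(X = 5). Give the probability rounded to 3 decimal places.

X ~ Binomial(6, 0.26). Want P(X=5 | X≥1) = P(X=5) / P(X≥1).
P(X=5) = C(6,5)·0.26^5·0.74^1 = 0.00528
P(X≥1) = 1 − 0.16421 = 0.83579
Ratio = 0.00528 / 0.83579 = 0.00631

0.006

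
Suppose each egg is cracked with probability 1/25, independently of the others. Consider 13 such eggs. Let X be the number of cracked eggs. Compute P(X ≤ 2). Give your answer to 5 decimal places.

X ~ Binomial(13, 0.04); P(X ≤ 2) = Σ C(13,k) p^k (1−p)^(13−k) over k:
  k=0: C(13,0)·0.04^0·0.96^13 = 0.5882014
  k=1: C(13,1)·0.04^1·0.96^12 = 0.3186091
  k=2: C(13,2)·0.04^2·0.96^11 = 0.0796523
Total = 0.9864627

0.98646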